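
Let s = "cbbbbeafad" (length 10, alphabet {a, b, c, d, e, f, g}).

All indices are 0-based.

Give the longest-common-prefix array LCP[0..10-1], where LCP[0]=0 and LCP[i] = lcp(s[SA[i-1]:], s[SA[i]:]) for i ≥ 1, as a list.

[0, 1, 0, 3, 2, 1, 0, 0, 0, 0]

sorted suffixes:
  #0 SA[0]=8  'ad'
  #1 SA[1]=6  'afad'
  #2 SA[2]=1  'bbbbeafad'
  #3 SA[3]=2  'bbbeafad'
  #4 SA[4]=3  'bbeafad'
  #5 SA[5]=4  'beafad'
  #6 SA[6]=0  'cbbbbeafad'
  #7 SA[7]=9  'd'
  #8 SA[8]=5  'eafad'
  #9 SA[9]=7  'fad'

SA = [8, 6, 1, 2, 3, 4, 0, 9, 5, 7]
rank  pair      lcp
   1  s[8:],s[6:]  1  'a'
   2  s[6:],s[1:]  0  ''
   3  s[1:],s[2:]  3  'bbb'
   4  s[2:],s[3:]  2  'bb'
   5  s[3:],s[4:]  1  'b'
   6  s[4:],s[0:]  0  ''
   7  s[0:],s[9:]  0  ''
   8  s[9:],s[5:]  0  ''
   9  s[5:],s[7:]  0  ''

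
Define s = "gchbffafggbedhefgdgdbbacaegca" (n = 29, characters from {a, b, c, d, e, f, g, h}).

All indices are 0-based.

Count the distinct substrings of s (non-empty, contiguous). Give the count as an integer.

410

sorted suffixes:
  #0 SA[0]=28  'a'
  #1 SA[1]=22  'acaegca'
  #2 SA[2]=24  'aegca'
  #3 SA[3]=6  'afggbedhefgdgdbbacaegca'
  #4 SA[4]=21  'bacaegca'
  #5 SA[5]=20  'bbacaegca'
  #6 SA[6]=10  'bedhefgdgdbbacaegca'
  #7 SA[7]=3  'bffafggbedhefgdgdbbacaegca'
  #8 SA[8]=27  'ca'
  #9 SA[9]=23  'caegca'
  #10 SA[10]=1  'chbffafggbedhefgdgdbbacaegca'
  #11 SA[11]=19  'dbbacaegca'
  #12 SA[12]=17  'dgdbbacaegca'
  #13 SA[13]=12  'dhefgdgdbbacaegca'
  #14 SA[14]=11  'edhefgdgdbbacaegca'
  #15 SA[15]=14  'efgdgdbbacaegca'
  #16 SA[16]=25  'egca'
  #17 SA[17]=5  'fafggbedhefgdgdbbacaegca'
  #18 SA[18]=4  'ffafggbedhefgdgdbbacaegca'
  #19 SA[19]=15  'fgdgdbbacaegca'
  #20 SA[20]=7  'fggbedhefgdgdbbacaegca'
  #21 SA[21]=9  'gbedhefgdgdbbacaegca'
  #22 SA[22]=26  'gca'
  #23 SA[23]=0  'gchbffafggbedhefgdgdbbacaegca'
  #24 SA[24]=18  'gdbbacaegca'
  #25 SA[25]=16  'gdgdbbacaegca'
  #26 SA[26]=8  'ggbedhefgdgdbbacaegca'
  #27 SA[27]=2  'hbffafggbedhefgdgdbbacaegca'
  #28 SA[28]=13  'hefgdgdbbacaegca'

SA = [28, 22, 24, 6, 21, 20, 10, 3, 27, 23, 1, 19, 17, 12, 11, 14, 25, 5, 4, 15, 7, 9, 26, 0, 18, 16, 8, 2, 13]
rank  pair      lcp
   1  s[28:],s[22:]  1  'a'
   2  s[22:],s[24:]  1  'a'
   3  s[24:],s[6:]  1  'a'
   4  s[6:],s[21:]  0  ''
   5  s[21:],s[20:]  1  'b'
   6  s[20:],s[10:]  1  'b'
   7  s[10:],s[3:]  1  'b'
   8  s[3:],s[27:]  0  ''
   9  s[27:],s[23:]  2  'ca'
  10  s[23:],s[1:]  1  'c'
  11  s[1:],s[19:]  0  ''
  12  s[19:],s[17:]  1  'd'
  13  s[17:],s[12:]  1  'd'
  14  s[12:],s[11:]  0  ''
  15  s[11:],s[14:]  1  'e'
  16  s[14:],s[25:]  1  'e'
  17  s[25:],s[5:]  0  ''
  18  s[5:],s[4:]  1  'f'
  19  s[4:],s[15:]  1  'f'
  20  s[15:],s[7:]  2  'fg'
  21  s[7:],s[9:]  0  ''
  22  s[9:],s[26:]  1  'g'
  23  s[26:],s[0:]  2  'gc'
  24  s[0:],s[18:]  1  'g'
  25  s[18:],s[16:]  2  'gd'
  26  s[16:],s[8:]  1  'g'
  27  s[8:],s[2:]  0  ''
  28  s[2:],s[13:]  1  'h'

n(n+1)/2 = 29·30/2 = 435
Σ LCP = 0 + 1 + 1 + 1 + 0 + 1 + 1 + 1 + 0 + 2 + 1 + 0 + 1 + 1 + 0 + 1 + 1 + 0 + 1 + 1 + 2 + 0 + 1 + 2 + 1 + 2 + 1 + 0 + 1 = 25
distinct = 435 − 25 = 410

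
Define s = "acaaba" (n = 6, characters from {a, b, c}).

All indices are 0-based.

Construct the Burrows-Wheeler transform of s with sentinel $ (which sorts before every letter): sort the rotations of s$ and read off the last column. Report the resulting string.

abca$aa

rank  rotation last
    0  $acaaba  a
    1  a$acaab  b
    2  aaba$ac  c
    3  aba$aca  a
    4  acaaba$  $
    5  ba$acaa  a
    6  caaba$a  a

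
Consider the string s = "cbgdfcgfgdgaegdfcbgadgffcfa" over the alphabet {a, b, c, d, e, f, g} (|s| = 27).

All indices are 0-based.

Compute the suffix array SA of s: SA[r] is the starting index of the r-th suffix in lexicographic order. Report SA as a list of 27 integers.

[26, 19, 11, 17, 1, 16, 0, 24, 5, 14, 3, 9, 20, 12, 25, 15, 23, 4, 22, 7, 18, 10, 13, 2, 8, 21, 6]

rank | idx | suffix
   0 |  26 | a
   1 |  19 | adgffcfa
   2 |  11 | aegdfcbgadgffcfa
   3 |  17 | bgadgffcfa
   4 |   1 | bgdfcgfgdgaegdfcbgadgffcfa
   5 |  16 | cbgadgffcfa
   6 |   0 | cbgdfcgfgdgaegdfcbgadgffcfa
   7 |  24 | cfa
   8 |   5 | cgfgdgaegdfcbgadgffcfa
   9 |  14 | dfcbgadgffcfa
  10 |   3 | dfcgfgdgaegdfcbgadgffcfa
  11 |   9 | dgaegdfcbgadgffcfa
  12 |  20 | dgffcfa
  13 |  12 | egdfcbgadgffcfa
  14 |  25 | fa
  15 |  15 | fcbgadgffcfa
  16 |  23 | fcfa
  17 |   4 | fcgfgdgaegdfcbgadgffcfa
  18 |  22 | ffcfa
  19 |   7 | fgdgaegdfcbgadgffcfa
  20 |  18 | gadgffcfa
  21 |  10 | gaegdfcbgadgffcfa
  22 |  13 | gdfcbgadgffcfa
  23 |   2 | gdfcgfgdgaegdfcbgadgffcfa
  24 |   8 | gdgaegdfcbgadgffcfa
  25 |  21 | gffcfa
  26 |   6 | gfgdgaegdfcbgadgffcfa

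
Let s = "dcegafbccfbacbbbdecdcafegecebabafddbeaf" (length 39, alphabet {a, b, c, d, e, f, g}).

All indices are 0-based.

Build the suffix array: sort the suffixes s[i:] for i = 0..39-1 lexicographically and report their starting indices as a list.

[29, 11, 37, 4, 31, 21, 28, 10, 30, 13, 14, 6, 15, 35, 20, 12, 7, 18, 26, 1, 8, 34, 19, 0, 33, 16, 36, 27, 17, 25, 2, 23, 38, 9, 5, 32, 22, 3, 24]

rank | idx | suffix
   0 |  29 | abafddbeaf
   1 |  11 | acbbbdecdcafegecebabafddbeaf
   2 |  37 | af
   3 |   4 | afbccfbacbbbdecdcafegecebabafddbeaf
   4 |  31 | afddbeaf
   5 |  21 | afegecebabafddbeaf
   6 |  28 | babafddbeaf
   7 |  10 | bacbbbdecdcafegecebabafddbeaf
   8 |  30 | bafddbeaf
   9 |  13 | bbbdecdcafegecebabafddbeaf
  10 |  14 | bbdecdcafegecebabafddbeaf
  11 |   6 | bccfbacbbbdecdcafegecebabafddbeaf
  12 |  15 | bdecdcafegecebabafddbeaf
  13 |  35 | beaf
  14 |  20 | cafegecebabafddbeaf
  15 |  12 | cbbbdecdcafegecebabafddbeaf
  16 |   7 | ccfbacbbbdecdcafegecebabafddbeaf
  17 |  18 | cdcafegecebabafddbeaf
  18 |  26 | cebabafddbeaf
  19 |   1 | cegafbccfbacbbbdecdcafegecebabafddbeaf
  20 |   8 | cfbacbbbdecdcafegecebabafddbeaf
  21 |  34 | dbeaf
  22 |  19 | dcafegecebabafddbeaf
  23 |   0 | dcegafbccfbacbbbdecdcafegecebabafddbeaf
  24 |  33 | ddbeaf
  25 |  16 | decdcafegecebabafddbeaf
  26 |  36 | eaf
  27 |  27 | ebabafddbeaf
  28 |  17 | ecdcafegecebabafddbeaf
  29 |  25 | ecebabafddbeaf
  30 |   2 | egafbccfbacbbbdecdcafegecebabafddbeaf
  31 |  23 | egecebabafddbeaf
  32 |  38 | f
  33 |   9 | fbacbbbdecdcafegecebabafddbeaf
  34 |   5 | fbccfbacbbbdecdcafegecebabafddbeaf
  35 |  32 | fddbeaf
  36 |  22 | fegecebabafddbeaf
  37 |   3 | gafbccfbacbbbdecdcafegecebabafddbeaf
  38 |  24 | gecebabafddbeaf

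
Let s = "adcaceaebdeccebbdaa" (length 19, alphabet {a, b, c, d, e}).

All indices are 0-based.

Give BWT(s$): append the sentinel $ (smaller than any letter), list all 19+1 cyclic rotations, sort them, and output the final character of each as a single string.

rank  rotation              last
    0  $adcaceaebdeccebbdaa  a
    1  a$adcaceaebdeccebbda  a
    2  aa$adcaceaebdeccebbd  d
    3  aceaebdeccebbdaa$adc  c
    4  adcaceaebdeccebbdaa$  $
    5  aebdeccebbdaa$adcace  e
    6  bbdaa$adcaceaebdecce  e
    7  bdaa$adcaceaebdecceb  b
    8  bdeccebbdaa$adcaceae  e
    9  caceaebdeccebbdaa$ad  d
   10  ccebbdaa$adcaceaebde  e
   11  ceaebdeccebbdaa$adca  a
   12  cebbdaa$adcaceaebdec  c
   13  daa$adcaceaebdeccebb  b
   14  dcaceaebdeccebbdaa$a  a
   15  deccebbdaa$adcaceaeb  b
   16  eaebdeccebbdaa$adcac  c
   17  ebbdaa$adcaceaebdecc  c
   18  ebdeccebbdaa$adcacea  a
   19  eccebbdaa$adcaceaebd  d

aadc$eebedeacbabccad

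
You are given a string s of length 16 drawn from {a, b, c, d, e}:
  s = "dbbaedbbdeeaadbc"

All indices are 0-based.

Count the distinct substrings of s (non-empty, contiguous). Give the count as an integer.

sorted suffixes:
  #0 SA[0]=11  'aadbc'
  #1 SA[1]=12  'adbc'
  #2 SA[2]=3  'aedbbdeeaadbc'
  #3 SA[3]=2  'baedbbdeeaadbc'
  #4 SA[4]=1  'bbaedbbdeeaadbc'
  #5 SA[5]=6  'bbdeeaadbc'
  #6 SA[6]=14  'bc'
  #7 SA[7]=7  'bdeeaadbc'
  #8 SA[8]=15  'c'
  #9 SA[9]=0  'dbbaedbbdeeaadbc'
  #10 SA[10]=5  'dbbdeeaadbc'
  #11 SA[11]=13  'dbc'
  #12 SA[12]=8  'deeaadbc'
  #13 SA[13]=10  'eaadbc'
  #14 SA[14]=4  'edbbdeeaadbc'
  #15 SA[15]=9  'eeaadbc'

SA = [11, 12, 3, 2, 1, 6, 14, 7, 15, 0, 5, 13, 8, 10, 4, 9]
rank  pair      lcp
   1  s[11:],s[12:]  1  'a'
   2  s[12:],s[3:]  1  'a'
   3  s[3:],s[2:]  0  ''
   4  s[2:],s[1:]  1  'b'
   5  s[1:],s[6:]  2  'bb'
   6  s[6:],s[14:]  1  'b'
   7  s[14:],s[7:]  1  'b'
   8  s[7:],s[15:]  0  ''
   9  s[15:],s[0:]  0  ''
  10  s[0:],s[5:]  3  'dbb'
  11  s[5:],s[13:]  2  'db'
  12  s[13:],s[8:]  1  'd'
  13  s[8:],s[10:]  0  ''
  14  s[10:],s[4:]  1  'e'
  15  s[4:],s[9:]  1  'e'

n(n+1)/2 = 16·17/2 = 136
Σ LCP = 0 + 1 + 1 + 0 + 1 + 2 + 1 + 1 + 0 + 0 + 3 + 2 + 1 + 0 + 1 + 1 = 15
distinct = 136 − 15 = 121

121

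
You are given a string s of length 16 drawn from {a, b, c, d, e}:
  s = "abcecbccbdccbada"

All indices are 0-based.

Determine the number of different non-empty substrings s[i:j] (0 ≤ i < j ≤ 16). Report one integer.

120

rank | idx | suffix
   0 |  15 | a
   1 |   0 | abcecbccbdccbada
   2 |  13 | ada
   3 |  12 | bada
   4 |   5 | bccbdccbada
   5 |   1 | bcecbccbdccbada
   6 |   8 | bdccbada
   7 |  11 | cbada
   8 |   4 | cbccbdccbada
   9 |   7 | cbdccbada
  10 |  10 | ccbada
  11 |   6 | ccbdccbada
  12 |   2 | cecbccbdccbada
  13 |  14 | da
  14 |   9 | dccbada
  15 |   3 | ecbccbdccbada

SA = [15, 0, 13, 12, 5, 1, 8, 11, 4, 7, 10, 6, 2, 14, 9, 3]
[i] adj suffixes → lcp
  [1] 15/0 → 1 ('a')
  [2] 0/13 → 1 ('a')
  [3] 13/12 → 0 ('')
  [4] 12/5 → 1 ('b')
  [5] 5/1 → 2 ('bc')
  [6] 1/8 → 1 ('b')
  [7] 8/11 → 0 ('')
  [8] 11/4 → 2 ('cb')
  [9] 4/7 → 2 ('cb')
  [10] 7/10 → 1 ('c')
  [11] 10/6 → 3 ('ccb')
  [12] 6/2 → 1 ('c')
  [13] 2/14 → 0 ('')
  [14] 14/9 → 1 ('d')
  [15] 9/3 → 0 ('')

n(n+1)/2 = 16·17/2 = 136
Σ LCP = 0 + 1 + 1 + 0 + 1 + 2 + 1 + 0 + 2 + 2 + 1 + 3 + 1 + 0 + 1 + 0 = 16
distinct = 136 − 16 = 120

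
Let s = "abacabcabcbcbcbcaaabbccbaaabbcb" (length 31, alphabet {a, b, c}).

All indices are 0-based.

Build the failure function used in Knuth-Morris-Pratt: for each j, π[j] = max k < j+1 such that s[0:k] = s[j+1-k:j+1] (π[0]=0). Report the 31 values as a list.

[0, 0, 1, 0, 1, 2, 0, 1, 2, 0, 0, 0, 0, 0, 0, 0, 1, 1, 1, 2, 0, 0, 0, 0, 1, 1, 1, 2, 0, 0, 0]

π[0] = 0
j=1 s[j]='b': π[1]=0 (border '')
j=2 s[j]='a': π[2]=1 (border 'a')
j=3 s[j]='c': k: 1→0; π[3]=0 (border '')
j=4 s[j]='a': π[4]=1 (border 'a')
j=5 s[j]='b': π[5]=2 (border 'ab')
j=6 s[j]='c': k: 2→0; π[6]=0 (border '')
j=7 s[j]='a': π[7]=1 (border 'a')
j=8 s[j]='b': π[8]=2 (border 'ab')
j=9 s[j]='c': k: 2→0; π[9]=0 (border '')
j=10 s[j]='b': π[10]=0 (border '')
j=11 s[j]='c': π[11]=0 (border '')
j=12 s[j]='b': π[12]=0 (border '')
j=13 s[j]='c': π[13]=0 (border '')
j=14 s[j]='b': π[14]=0 (border '')
j=15 s[j]='c': π[15]=0 (border '')
j=16 s[j]='a': π[16]=1 (border 'a')
j=17 s[j]='a': k: 1→0; π[17]=1 (border 'a')
j=18 s[j]='a': k: 1→0; π[18]=1 (border 'a')
j=19 s[j]='b': π[19]=2 (border 'ab')
j=20 s[j]='b': k: 2→0; π[20]=0 (border '')
j=21 s[j]='c': π[21]=0 (border '')
j=22 s[j]='c': π[22]=0 (border '')
j=23 s[j]='b': π[23]=0 (border '')
j=24 s[j]='a': π[24]=1 (border 'a')
j=25 s[j]='a': k: 1→0; π[25]=1 (border 'a')
j=26 s[j]='a': k: 1→0; π[26]=1 (border 'a')
j=27 s[j]='b': π[27]=2 (border 'ab')
j=28 s[j]='b': k: 2→0; π[28]=0 (border '')
j=29 s[j]='c': π[29]=0 (border '')
j=30 s[j]='b': π[30]=0 (border '')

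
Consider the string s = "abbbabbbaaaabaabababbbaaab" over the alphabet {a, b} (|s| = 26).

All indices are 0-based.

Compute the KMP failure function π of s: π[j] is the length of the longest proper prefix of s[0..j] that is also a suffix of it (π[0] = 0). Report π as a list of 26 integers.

[0, 0, 0, 0, 1, 2, 3, 4, 5, 1, 1, 1, 2, 1, 1, 2, 1, 2, 1, 2, 3, 4, 5, 1, 1, 2]

π[0] = 0
j=1 s[j]='b': π[1]=0 (border '')
j=2 s[j]='b': π[2]=0 (border '')
j=3 s[j]='b': π[3]=0 (border '')
j=4 s[j]='a': π[4]=1 (border 'a')
j=5 s[j]='b': π[5]=2 (border 'ab')
j=6 s[j]='b': π[6]=3 (border 'abb')
j=7 s[j]='b': π[7]=4 (border 'abbb')
j=8 s[j]='a': π[8]=5 (border 'abbba')
j=9 s[j]='a': k: 5→1→0; π[9]=1 (border 'a')
j=10 s[j]='a': k: 1→0; π[10]=1 (border 'a')
j=11 s[j]='a': k: 1→0; π[11]=1 (border 'a')
j=12 s[j]='b': π[12]=2 (border 'ab')
j=13 s[j]='a': k: 2→0; π[13]=1 (border 'a')
j=14 s[j]='a': k: 1→0; π[14]=1 (border 'a')
j=15 s[j]='b': π[15]=2 (border 'ab')
j=16 s[j]='a': k: 2→0; π[16]=1 (border 'a')
j=17 s[j]='b': π[17]=2 (border 'ab')
j=18 s[j]='a': k: 2→0; π[18]=1 (border 'a')
j=19 s[j]='b': π[19]=2 (border 'ab')
j=20 s[j]='b': π[20]=3 (border 'abb')
j=21 s[j]='b': π[21]=4 (border 'abbb')
j=22 s[j]='a': π[22]=5 (border 'abbba')
j=23 s[j]='a': k: 5→1→0; π[23]=1 (border 'a')
j=24 s[j]='a': k: 1→0; π[24]=1 (border 'a')
j=25 s[j]='b': π[25]=2 (border 'ab')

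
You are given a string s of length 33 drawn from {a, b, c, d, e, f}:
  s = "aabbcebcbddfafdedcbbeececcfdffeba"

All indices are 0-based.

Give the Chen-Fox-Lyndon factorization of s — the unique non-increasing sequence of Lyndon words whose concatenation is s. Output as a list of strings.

["aabbcebcbddfafdedcbbeececcfdffeb", "a"]

emit factor 1: 'aabbcebcbddfafdedcbbeececcfdffeb' (i=0, period=32)
emit factor 2: 'a' (i=32, period=1)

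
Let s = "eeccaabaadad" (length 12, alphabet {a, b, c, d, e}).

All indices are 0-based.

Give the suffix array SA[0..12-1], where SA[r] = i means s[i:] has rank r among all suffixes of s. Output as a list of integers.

rank→(start, suffix):
  0 → (4, 'aabaadad')
  1 → (7, 'aadad')
  2 → (5, 'abaadad')
  3 → (10, 'ad')
  4 → (8, 'adad')
  5 → (6, 'baadad')
  6 → (3, 'caabaadad')
  7 → (2, 'ccaabaadad')
  8 → (11, 'd')
  9 → (9, 'dad')
  10 → (1, 'eccaabaadad')
  11 → (0, 'eeccaabaadad')

[4, 7, 5, 10, 8, 6, 3, 2, 11, 9, 1, 0]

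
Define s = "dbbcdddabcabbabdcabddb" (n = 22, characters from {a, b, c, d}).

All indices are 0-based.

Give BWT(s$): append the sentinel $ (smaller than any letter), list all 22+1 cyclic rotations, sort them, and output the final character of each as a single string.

bcdbcdbadabaabdbdd$bdbc

rank  rotation                 last
    0  $dbbcdddabcabbabdcabddb  b
    1  abbabdcabddb$dbbcdddabc  c
    2  abcabbabdcabddb$dbbcddd  d
    3  abdcabddb$dbbcdddabcabb  b
    4  abddb$dbbcdddabcabbabdc  c
    5  b$dbbcdddabcabbabdcabdd  d
    6  babdcabddb$dbbcdddabcab  b
    7  bbabdcabddb$dbbcdddabca  a
    8  bbcdddabcabbabdcabddb$d  d
    9  bcabbabdcabddb$dbbcddda  a
   10  bcdddabcabbabdcabddb$db  b
   11  bdcabddb$dbbcdddabcabba  a
   12  bddb$dbbcdddabcabbabdca  a
   13  cabbabdcabddb$dbbcdddab  b
   14  cabddb$dbbcdddabcabbabd  d
   15  cdddabcabbabdcabddb$dbb  b
   16  dabcabbabdcabddb$dbbcdd  d
   17  db$dbbcdddabcabbabdcabd  d
   18  dbbcdddabcabbabdcabddb$  $
   19  dcabddb$dbbcdddabcabbab  b
   20  ddabcabbabdcabddb$dbbcd  d
   21  ddb$dbbcdddabcabbabdcab  b
   22  dddabcabbabdcabddb$dbbc  c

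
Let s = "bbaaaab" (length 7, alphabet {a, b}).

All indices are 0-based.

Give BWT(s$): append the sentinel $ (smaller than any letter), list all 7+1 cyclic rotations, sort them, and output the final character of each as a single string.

rank  rotation  last
    0  $bbaaaab  b
    1  aaaab$bb  b
    2  aaab$bba  a
    3  aab$bbaa  a
    4  ab$bbaaa  a
    5  b$bbaaaa  a
    6  baaaab$b  b
    7  bbaaaab$  $

bbaaaab$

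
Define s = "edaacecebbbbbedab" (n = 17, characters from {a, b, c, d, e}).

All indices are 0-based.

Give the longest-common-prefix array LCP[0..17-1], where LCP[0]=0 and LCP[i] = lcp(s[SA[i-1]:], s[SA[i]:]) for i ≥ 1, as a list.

rank→(start, suffix):
  0 → (2, 'aacecebbbbbedab')
  1 → (15, 'ab')
  2 → (3, 'acecebbbbbedab')
  3 → (16, 'b')
  4 → (8, 'bbbbbedab')
  5 → (9, 'bbbbedab')
  6 → (10, 'bbbedab')
  7 → (11, 'bbedab')
  8 → (12, 'bedab')
  9 → (6, 'cebbbbbedab')
  10 → (4, 'cecebbbbbedab')
  11 → (1, 'daacecebbbbbedab')
  12 → (14, 'dab')
  13 → (7, 'ebbbbbedab')
  14 → (5, 'ecebbbbbedab')
  15 → (0, 'edaacecebbbbbedab')
  16 → (13, 'edab')

SA = [2, 15, 3, 16, 8, 9, 10, 11, 12, 6, 4, 1, 14, 7, 5, 0, 13]
[i] adj suffixes → lcp
  [1] 2/15 → 1 ('a')
  [2] 15/3 → 1 ('a')
  [3] 3/16 → 0 ('')
  [4] 16/8 → 1 ('b')
  [5] 8/9 → 4 ('bbbb')
  [6] 9/10 → 3 ('bbb')
  [7] 10/11 → 2 ('bb')
  [8] 11/12 → 1 ('b')
  [9] 12/6 → 0 ('')
  [10] 6/4 → 2 ('ce')
  [11] 4/1 → 0 ('')
  [12] 1/14 → 2 ('da')
  [13] 14/7 → 0 ('')
  [14] 7/5 → 1 ('e')
  [15] 5/0 → 1 ('e')
  [16] 0/13 → 3 ('eda')

[0, 1, 1, 0, 1, 4, 3, 2, 1, 0, 2, 0, 2, 0, 1, 1, 3]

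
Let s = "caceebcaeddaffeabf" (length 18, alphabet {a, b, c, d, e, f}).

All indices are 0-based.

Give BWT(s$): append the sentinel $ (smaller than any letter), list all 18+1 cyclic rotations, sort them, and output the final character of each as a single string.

feccdea$badefeacbfa

rank  rotation             last
    0  $caceebcaeddaffeabf  f
    1  abf$caceebcaeddaffe  e
    2  aceebcaeddaffeabf$c  c
    3  aeddaffeabf$caceebc  c
    4  affeabf$caceebcaedd  d
    5  bcaeddaffeabf$cacee  e
    6  bf$caceebcaeddaffea  a
    7  caceebcaeddaffeabf$  $
    8  caeddaffeabf$caceeb  b
    9  ceebcaeddaffeabf$ca  a
   10  daffeabf$caceebcaed  d
   11  ddaffeabf$caceebcae  e
   12  eabf$caceebcaeddaff  f
   13  ebcaeddaffeabf$cace  e
   14  eddaffeabf$caceebca  a
   15  eebcaeddaffeabf$cac  c
   16  f$caceebcaeddaffeab  b
   17  feabf$caceebcaeddaf  f
   18  ffeabf$caceebcaedda  a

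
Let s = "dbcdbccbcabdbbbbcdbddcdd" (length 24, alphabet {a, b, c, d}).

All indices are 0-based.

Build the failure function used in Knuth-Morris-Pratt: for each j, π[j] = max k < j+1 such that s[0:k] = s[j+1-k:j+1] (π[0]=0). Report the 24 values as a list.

[0, 0, 0, 1, 2, 3, 0, 0, 0, 0, 0, 1, 2, 0, 0, 0, 0, 1, 2, 1, 1, 0, 1, 1]

π[0] = 0
j=1 s[j]='b': π[1]=0 (border '')
j=2 s[j]='c': π[2]=0 (border '')
j=3 s[j]='d': π[3]=1 (border 'd')
j=4 s[j]='b': π[4]=2 (border 'db')
j=5 s[j]='c': π[5]=3 (border 'dbc')
j=6 s[j]='c': k: 3→0; π[6]=0 (border '')
j=7 s[j]='b': π[7]=0 (border '')
j=8 s[j]='c': π[8]=0 (border '')
j=9 s[j]='a': π[9]=0 (border '')
j=10 s[j]='b': π[10]=0 (border '')
j=11 s[j]='d': π[11]=1 (border 'd')
j=12 s[j]='b': π[12]=2 (border 'db')
j=13 s[j]='b': k: 2→0; π[13]=0 (border '')
j=14 s[j]='b': π[14]=0 (border '')
j=15 s[j]='b': π[15]=0 (border '')
j=16 s[j]='c': π[16]=0 (border '')
j=17 s[j]='d': π[17]=1 (border 'd')
j=18 s[j]='b': π[18]=2 (border 'db')
j=19 s[j]='d': k: 2→0; π[19]=1 (border 'd')
j=20 s[j]='d': k: 1→0; π[20]=1 (border 'd')
j=21 s[j]='c': k: 1→0; π[21]=0 (border '')
j=22 s[j]='d': π[22]=1 (border 'd')
j=23 s[j]='d': k: 1→0; π[23]=1 (border 'd')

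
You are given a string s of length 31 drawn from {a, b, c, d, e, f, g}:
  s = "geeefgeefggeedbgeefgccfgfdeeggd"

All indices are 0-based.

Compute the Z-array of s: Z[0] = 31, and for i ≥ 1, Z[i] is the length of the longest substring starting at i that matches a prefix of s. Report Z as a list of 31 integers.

[31, 0, 0, 0, 0, 3, 0, 0, 0, 1, 3, 0, 0, 0, 0, 3, 0, 0, 0, 1, 0, 0, 0, 1, 0, 0, 0, 0, 1, 1, 0]

Z[0]=31
i=1: i≥r, start 0; Z[1]=0
i=2: i≥r, start 0; Z[2]=0
i=3: i≥r, start 0; Z[3]=0
i=4: i≥r, start 0; Z[4]=0
i=5: i≥r, start 0; Z[5]=3 grow→box=[5,8)
i=6: min(r-i=2, Z[1]=0)=0; Z[6]=0
i=7: min(r-i=1, Z[2]=0)=0; Z[7]=0
i=8: i≥r, start 0; Z[8]=0
i=9: i≥r, start 0; Z[9]=1 grow→box=[9,10)
i=10: i≥r, start 0; Z[10]=3 grow→box=[10,13)
i=11: min(r-i=2, Z[1]=0)=0; Z[11]=0
i=12: min(r-i=1, Z[2]=0)=0; Z[12]=0
i=13: i≥r, start 0; Z[13]=0
i=14: i≥r, start 0; Z[14]=0
i=15: i≥r, start 0; Z[15]=3 grow→box=[15,18)
i=16: min(r-i=2, Z[1]=0)=0; Z[16]=0
i=17: min(r-i=1, Z[2]=0)=0; Z[17]=0
i=18: i≥r, start 0; Z[18]=0
i=19: i≥r, start 0; Z[19]=1 grow→box=[19,20)
i=20: i≥r, start 0; Z[20]=0
i=21: i≥r, start 0; Z[21]=0
i=22: i≥r, start 0; Z[22]=0
i=23: i≥r, start 0; Z[23]=1 grow→box=[23,24)
i=24: i≥r, start 0; Z[24]=0
i=25: i≥r, start 0; Z[25]=0
i=26: i≥r, start 0; Z[26]=0
i=27: i≥r, start 0; Z[27]=0
i=28: i≥r, start 0; Z[28]=1 grow→box=[28,29)
i=29: i≥r, start 0; Z[29]=1 grow→box=[29,30)
i=30: i≥r, start 0; Z[30]=0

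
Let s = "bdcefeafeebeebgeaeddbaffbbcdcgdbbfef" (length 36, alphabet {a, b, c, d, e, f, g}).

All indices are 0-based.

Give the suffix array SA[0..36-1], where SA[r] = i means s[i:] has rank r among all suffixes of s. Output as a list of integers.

sorted suffixes:
  #0 SA[0]=16  'aeddbaffbbcdcgdbbfef'
  #1 SA[1]=6  'afeebeebgeaeddbaffbbcdcgdbbfef'
  #2 SA[2]=21  'affbbcdcgdbbfef'
  #3 SA[3]=20  'baffbbcdcgdbbfef'
  #4 SA[4]=24  'bbcdcgdbbfef'
  #5 SA[5]=31  'bbfef'
  #6 SA[6]=25  'bcdcgdbbfef'
  #7 SA[7]=0  'bdcefeafeebeebgeaeddbaffbbcdcgdbbfef'
  #8 SA[8]=10  'beebgeaeddbaffbbcdcgdbbfef'
  #9 SA[9]=32  'bfef'
  #10 SA[10]=13  'bgeaeddbaffbbcdcgdbbfef'
  #11 SA[11]=26  'cdcgdbbfef'
  #12 SA[12]=2  'cefeafeebeebgeaeddbaffbbcdcgdbbfef'
  #13 SA[13]=28  'cgdbbfef'
  #14 SA[14]=19  'dbaffbbcdcgdbbfef'
  #15 SA[15]=30  'dbbfef'
  #16 SA[16]=1  'dcefeafeebeebgeaeddbaffbbcdcgdbbfef'
  #17 SA[17]=27  'dcgdbbfef'
  #18 SA[18]=18  'ddbaffbbcdcgdbbfef'
  #19 SA[19]=15  'eaeddbaffbbcdcgdbbfef'
  #20 SA[20]=5  'eafeebeebgeaeddbaffbbcdcgdbbfef'
  #21 SA[21]=9  'ebeebgeaeddbaffbbcdcgdbbfef'
  #22 SA[22]=12  'ebgeaeddbaffbbcdcgdbbfef'
  #23 SA[23]=17  'eddbaffbbcdcgdbbfef'
  #24 SA[24]=8  'eebeebgeaeddbaffbbcdcgdbbfef'
  #25 SA[25]=11  'eebgeaeddbaffbbcdcgdbbfef'
  #26 SA[26]=34  'ef'
  #27 SA[27]=3  'efeafeebeebgeaeddbaffbbcdcgdbbfef'
  #28 SA[28]=35  'f'
  #29 SA[29]=23  'fbbcdcgdbbfef'
  #30 SA[30]=4  'feafeebeebgeaeddbaffbbcdcgdbbfef'
  #31 SA[31]=7  'feebeebgeaeddbaffbbcdcgdbbfef'
  #32 SA[32]=33  'fef'
  #33 SA[33]=22  'ffbbcdcgdbbfef'
  #34 SA[34]=29  'gdbbfef'
  #35 SA[35]=14  'geaeddbaffbbcdcgdbbfef'

[16, 6, 21, 20, 24, 31, 25, 0, 10, 32, 13, 26, 2, 28, 19, 30, 1, 27, 18, 15, 5, 9, 12, 17, 8, 11, 34, 3, 35, 23, 4, 7, 33, 22, 29, 14]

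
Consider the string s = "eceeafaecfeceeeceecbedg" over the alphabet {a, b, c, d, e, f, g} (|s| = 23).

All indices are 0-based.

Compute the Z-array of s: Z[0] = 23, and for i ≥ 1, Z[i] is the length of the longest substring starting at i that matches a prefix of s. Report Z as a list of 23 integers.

Z[0]=23
i=1: i≥r, start 0; Z[1]=0
i=2: i≥r, start 0; Z[2]=1 grow→box=[2,3)
i=3: i≥r, start 0; Z[3]=1 grow→box=[3,4)
i=4: i≥r, start 0; Z[4]=0
i=5: i≥r, start 0; Z[5]=0
i=6: i≥r, start 0; Z[6]=0
i=7: i≥r, start 0; Z[7]=2 grow→box=[7,9)
i=8: min(r-i=1, Z[1]=0)=0; Z[8]=0
i=9: i≥r, start 0; Z[9]=0
i=10: i≥r, start 0; Z[10]=4 grow→box=[10,14)
i=11: min(r-i=3, Z[1]=0)=0; Z[11]=0
i=12: min(r-i=2, Z[2]=1)=1; Z[12]=1
i=13: min(r-i=1, Z[3]=1)=1; Z[13]=1
i=14: i≥r, start 0; Z[14]=4 grow→box=[14,18)
i=15: min(r-i=3, Z[1]=0)=0; Z[15]=0
i=16: min(r-i=2, Z[2]=1)=1; Z[16]=1
i=17: min(r-i=1, Z[3]=1)=1; Z[17]=2 grow→box=[17,19)
i=18: min(r-i=1, Z[1]=0)=0; Z[18]=0
i=19: i≥r, start 0; Z[19]=0
i=20: i≥r, start 0; Z[20]=1 grow→box=[20,21)
i=21: i≥r, start 0; Z[21]=0
i=22: i≥r, start 0; Z[22]=0

[23, 0, 1, 1, 0, 0, 0, 2, 0, 0, 4, 0, 1, 1, 4, 0, 1, 2, 0, 0, 1, 0, 0]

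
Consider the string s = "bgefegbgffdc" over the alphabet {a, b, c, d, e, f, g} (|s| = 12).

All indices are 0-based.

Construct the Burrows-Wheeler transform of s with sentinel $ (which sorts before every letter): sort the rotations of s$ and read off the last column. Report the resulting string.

c$gdfgffegebb

rank  rotation       last
    0  $bgefegbgffdc  c
    1  bgefegbgffdc$  $
    2  bgffdc$bgefeg  g
    3  c$bgefegbgffd  d
    4  dc$bgefegbgff  f
    5  efegbgffdc$bg  g
    6  egbgffdc$bgef  f
    7  fdc$bgefegbgf  f
    8  fegbgffdc$bge  e
    9  ffdc$bgefegbg  g
   10  gbgffdc$bgefe  e
   11  gefegbgffdc$b  b
   12  gffdc$bgefegb  b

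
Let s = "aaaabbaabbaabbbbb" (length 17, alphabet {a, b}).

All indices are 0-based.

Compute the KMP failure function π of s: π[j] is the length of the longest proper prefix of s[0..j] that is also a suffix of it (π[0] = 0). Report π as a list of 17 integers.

[0, 1, 2, 3, 0, 0, 1, 2, 0, 0, 1, 2, 0, 0, 0, 0, 0]

π[0] = 0
j=1 s[j]='a': π[1]=1 (border 'a')
j=2 s[j]='a': π[2]=2 (border 'aa')
j=3 s[j]='a': π[3]=3 (border 'aaa')
j=4 s[j]='b': k: 3→2→1→0; π[4]=0 (border '')
j=5 s[j]='b': π[5]=0 (border '')
j=6 s[j]='a': π[6]=1 (border 'a')
j=7 s[j]='a': π[7]=2 (border 'aa')
j=8 s[j]='b': k: 2→1→0; π[8]=0 (border '')
j=9 s[j]='b': π[9]=0 (border '')
j=10 s[j]='a': π[10]=1 (border 'a')
j=11 s[j]='a': π[11]=2 (border 'aa')
j=12 s[j]='b': k: 2→1→0; π[12]=0 (border '')
j=13 s[j]='b': π[13]=0 (border '')
j=14 s[j]='b': π[14]=0 (border '')
j=15 s[j]='b': π[15]=0 (border '')
j=16 s[j]='b': π[16]=0 (border '')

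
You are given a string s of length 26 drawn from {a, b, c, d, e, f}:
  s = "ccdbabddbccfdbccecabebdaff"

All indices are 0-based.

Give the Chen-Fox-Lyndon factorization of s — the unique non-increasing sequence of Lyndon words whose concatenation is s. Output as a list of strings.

emit factor 1: 'ccd' (i=0, period=3)
emit factor 2: 'b' (i=3, period=1)
emit factor 3: 'abddbccfdbccecabebdaff' (i=4, period=22)

["ccd", "b", "abddbccfdbccecabebdaff"]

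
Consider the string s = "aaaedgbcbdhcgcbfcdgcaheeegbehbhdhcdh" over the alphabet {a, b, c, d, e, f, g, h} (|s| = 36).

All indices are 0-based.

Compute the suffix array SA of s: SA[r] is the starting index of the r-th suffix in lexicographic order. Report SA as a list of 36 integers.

[0, 1, 2, 20, 6, 8, 26, 14, 29, 19, 7, 13, 16, 33, 11, 4, 17, 34, 31, 9, 3, 22, 23, 24, 27, 15, 5, 25, 18, 12, 35, 28, 32, 10, 30, 21]

sorted suffixes:
  #0 SA[0]=0  'aaaedgbcbdhcgcbfcdgcaheeegbehbhdhcdh'
  #1 SA[1]=1  'aaedgbcbdhcgcbfcdgcaheeegbehbhdhcdh'
  #2 SA[2]=2  'aedgbcbdhcgcbfcdgcaheeegbehbhdhcdh'
  #3 SA[3]=20  'aheeegbehbhdhcdh'
  #4 SA[4]=6  'bcbdhcgcbfcdgcaheeegbehbhdhcdh'
  #5 SA[5]=8  'bdhcgcbfcdgcaheeegbehbhdhcdh'
  #6 SA[6]=26  'behbhdhcdh'
  #7 SA[7]=14  'bfcdgcaheeegbehbhdhcdh'
  #8 SA[8]=29  'bhdhcdh'
  #9 SA[9]=19  'caheeegbehbhdhcdh'
  #10 SA[10]=7  'cbdhcgcbfcdgcaheeegbehbhdhcdh'
  #11 SA[11]=13  'cbfcdgcaheeegbehbhdhcdh'
  #12 SA[12]=16  'cdgcaheeegbehbhdhcdh'
  #13 SA[13]=33  'cdh'
  #14 SA[14]=11  'cgcbfcdgcaheeegbehbhdhcdh'
  #15 SA[15]=4  'dgbcbdhcgcbfcdgcaheeegbehbhdhcdh'
  #16 SA[16]=17  'dgcaheeegbehbhdhcdh'
  #17 SA[17]=34  'dh'
  #18 SA[18]=31  'dhcdh'
  #19 SA[19]=9  'dhcgcbfcdgcaheeegbehbhdhcdh'
  #20 SA[20]=3  'edgbcbdhcgcbfcdgcaheeegbehbhdhcdh'
  #21 SA[21]=22  'eeegbehbhdhcdh'
  #22 SA[22]=23  'eegbehbhdhcdh'
  #23 SA[23]=24  'egbehbhdhcdh'
  #24 SA[24]=27  'ehbhdhcdh'
  #25 SA[25]=15  'fcdgcaheeegbehbhdhcdh'
  #26 SA[26]=5  'gbcbdhcgcbfcdgcaheeegbehbhdhcdh'
  #27 SA[27]=25  'gbehbhdhcdh'
  #28 SA[28]=18  'gcaheeegbehbhdhcdh'
  #29 SA[29]=12  'gcbfcdgcaheeegbehbhdhcdh'
  #30 SA[30]=35  'h'
  #31 SA[31]=28  'hbhdhcdh'
  #32 SA[32]=32  'hcdh'
  #33 SA[33]=10  'hcgcbfcdgcaheeegbehbhdhcdh'
  #34 SA[34]=30  'hdhcdh'
  #35 SA[35]=21  'heeegbehbhdhcdh'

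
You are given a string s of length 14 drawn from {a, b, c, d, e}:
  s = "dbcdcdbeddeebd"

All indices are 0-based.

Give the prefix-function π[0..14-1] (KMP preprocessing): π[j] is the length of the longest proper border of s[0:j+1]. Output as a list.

π[0] = 0
j=1 s[j]='b': π[1]=0 (border '')
j=2 s[j]='c': π[2]=0 (border '')
j=3 s[j]='d': π[3]=1 (border 'd')
j=4 s[j]='c': k: 1→0; π[4]=0 (border '')
j=5 s[j]='d': π[5]=1 (border 'd')
j=6 s[j]='b': π[6]=2 (border 'db')
j=7 s[j]='e': k: 2→0; π[7]=0 (border '')
j=8 s[j]='d': π[8]=1 (border 'd')
j=9 s[j]='d': k: 1→0; π[9]=1 (border 'd')
j=10 s[j]='e': k: 1→0; π[10]=0 (border '')
j=11 s[j]='e': π[11]=0 (border '')
j=12 s[j]='b': π[12]=0 (border '')
j=13 s[j]='d': π[13]=1 (border 'd')

[0, 0, 0, 1, 0, 1, 2, 0, 1, 1, 0, 0, 0, 1]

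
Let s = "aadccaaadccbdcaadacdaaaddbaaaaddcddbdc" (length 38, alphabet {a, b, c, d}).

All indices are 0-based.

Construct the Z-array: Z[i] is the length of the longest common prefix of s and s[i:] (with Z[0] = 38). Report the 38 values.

[38, 1, 0, 0, 0, 2, 5, 1, 0, 0, 0, 0, 0, 0, 3, 1, 0, 1, 0, 0, 2, 3, 1, 0, 0, 0, 2, 2, 3, 1, 0, 0, 0, 0, 0, 0, 0, 0]

Z[0]=38
i=1: fresh scan; Z[1]=1 extend→box=[1,2)
i=2: fresh scan; Z[2]=0
i=3: fresh scan; Z[3]=0
i=4: fresh scan; Z[4]=0
i=5: fresh scan; Z[5]=2 extend→box=[5,7)
i=6: min(r-i=1, Z[1]=1)=1; Z[6]=5 extend→box=[6,11)
i=7: min(r-i=4, Z[1]=1)=1; Z[7]=1
i=8: min(r-i=3, Z[2]=0)=0; Z[8]=0
i=9: min(r-i=2, Z[3]=0)=0; Z[9]=0
i=10: min(r-i=1, Z[4]=0)=0; Z[10]=0
i=11: fresh scan; Z[11]=0
i=12: fresh scan; Z[12]=0
i=13: fresh scan; Z[13]=0
i=14: fresh scan; Z[14]=3 extend→box=[14,17)
i=15: min(r-i=2, Z[1]=1)=1; Z[15]=1
i=16: min(r-i=1, Z[2]=0)=0; Z[16]=0
i=17: fresh scan; Z[17]=1 extend→box=[17,18)
i=18: fresh scan; Z[18]=0
i=19: fresh scan; Z[19]=0
i=20: fresh scan; Z[20]=2 extend→box=[20,22)
i=21: min(r-i=1, Z[1]=1)=1; Z[21]=3 extend→box=[21,24)
i=22: min(r-i=2, Z[1]=1)=1; Z[22]=1
i=23: min(r-i=1, Z[2]=0)=0; Z[23]=0
i=24: fresh scan; Z[24]=0
i=25: fresh scan; Z[25]=0
i=26: fresh scan; Z[26]=2 extend→box=[26,28)
i=27: min(r-i=1, Z[1]=1)=1; Z[27]=2 extend→box=[27,29)
i=28: min(r-i=1, Z[1]=1)=1; Z[28]=3 extend→box=[28,31)
i=29: min(r-i=2, Z[1]=1)=1; Z[29]=1
i=30: min(r-i=1, Z[2]=0)=0; Z[30]=0
i=31: fresh scan; Z[31]=0
i=32: fresh scan; Z[32]=0
i=33: fresh scan; Z[33]=0
i=34: fresh scan; Z[34]=0
i=35: fresh scan; Z[35]=0
i=36: fresh scan; Z[36]=0
i=37: fresh scan; Z[37]=0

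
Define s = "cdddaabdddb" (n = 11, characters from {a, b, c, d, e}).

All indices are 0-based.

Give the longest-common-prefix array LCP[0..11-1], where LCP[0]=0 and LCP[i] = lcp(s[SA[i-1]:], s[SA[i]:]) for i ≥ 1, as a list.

rank→(start, suffix):
  0 → (4, 'aabdddb')
  1 → (5, 'abdddb')
  2 → (10, 'b')
  3 → (6, 'bdddb')
  4 → (0, 'cdddaabdddb')
  5 → (3, 'daabdddb')
  6 → (9, 'db')
  7 → (2, 'ddaabdddb')
  8 → (8, 'ddb')
  9 → (1, 'dddaabdddb')
  10 → (7, 'dddb')

SA = [4, 5, 10, 6, 0, 3, 9, 2, 8, 1, 7]
i: (SA[i-1],SA[i]) lcp shared
  1: (4,5) 1 'a'
  2: (5,10) 0 ''
  3: (10,6) 1 'b'
  4: (6,0) 0 ''
  5: (0,3) 0 ''
  6: (3,9) 1 'd'
  7: (9,2) 1 'd'
  8: (2,8) 2 'dd'
  9: (8,1) 2 'dd'
  10: (1,7) 3 'ddd'

[0, 1, 0, 1, 0, 0, 1, 1, 2, 2, 3]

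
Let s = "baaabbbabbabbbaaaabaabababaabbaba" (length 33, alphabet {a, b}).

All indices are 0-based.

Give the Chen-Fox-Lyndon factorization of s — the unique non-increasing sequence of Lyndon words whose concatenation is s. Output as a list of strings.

emit factor 1: 'b' (i=0, period=1)
emit factor 2: 'aaabbbabbabbb' (i=1, period=13)
emit factor 3: 'aaaabaabababaabbab' (i=14, period=18)
emit factor 4: 'a' (i=32, period=1)

["b", "aaabbbabbabbb", "aaaabaabababaabbab", "a"]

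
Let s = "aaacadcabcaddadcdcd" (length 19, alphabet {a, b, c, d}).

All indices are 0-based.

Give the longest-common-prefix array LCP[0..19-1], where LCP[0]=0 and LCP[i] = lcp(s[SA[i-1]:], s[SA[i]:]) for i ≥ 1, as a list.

[0, 2, 1, 1, 1, 3, 2, 0, 0, 2, 3, 1, 2, 0, 1, 1, 2, 3, 1]

rank | idx | suffix
   0 |   0 | aaacadcabcaddadcdcd
   1 |   1 | aacadcabcaddadcdcd
   2 |   7 | abcaddadcdcd
   3 |   2 | acadcabcaddadcdcd
   4 |   4 | adcabcaddadcdcd
   5 |  13 | adcdcd
   6 |  10 | addadcdcd
   7 |   8 | bcaddadcdcd
   8 |   6 | cabcaddadcdcd
   9 |   3 | cadcabcaddadcdcd
  10 |   9 | caddadcdcd
  11 |  17 | cd
  12 |  15 | cdcd
  13 |  18 | d
  14 |  12 | dadcdcd
  15 |   5 | dcabcaddadcdcd
  16 |  16 | dcd
  17 |  14 | dcdcd
  18 |  11 | ddadcdcd

SA = [0, 1, 7, 2, 4, 13, 10, 8, 6, 3, 9, 17, 15, 18, 12, 5, 16, 14, 11]
[i] adj suffixes → lcp
  [1] 0/1 → 2 ('aa')
  [2] 1/7 → 1 ('a')
  [3] 7/2 → 1 ('a')
  [4] 2/4 → 1 ('a')
  [5] 4/13 → 3 ('adc')
  [6] 13/10 → 2 ('ad')
  [7] 10/8 → 0 ('')
  [8] 8/6 → 0 ('')
  [9] 6/3 → 2 ('ca')
  [10] 3/9 → 3 ('cad')
  [11] 9/17 → 1 ('c')
  [12] 17/15 → 2 ('cd')
  [13] 15/18 → 0 ('')
  [14] 18/12 → 1 ('d')
  [15] 12/5 → 1 ('d')
  [16] 5/16 → 2 ('dc')
  [17] 16/14 → 3 ('dcd')
  [18] 14/11 → 1 ('d')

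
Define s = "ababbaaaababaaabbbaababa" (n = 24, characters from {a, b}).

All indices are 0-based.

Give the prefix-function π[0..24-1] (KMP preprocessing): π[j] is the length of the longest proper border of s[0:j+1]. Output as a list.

π[0] = 0
j=1 s[j]='b': π[1]=0 (border '')
j=2 s[j]='a': π[2]=1 (border 'a')
j=3 s[j]='b': π[3]=2 (border 'ab')
j=4 s[j]='b': k: 2→0; π[4]=0 (border '')
j=5 s[j]='a': π[5]=1 (border 'a')
j=6 s[j]='a': k: 1→0; π[6]=1 (border 'a')
j=7 s[j]='a': k: 1→0; π[7]=1 (border 'a')
j=8 s[j]='a': k: 1→0; π[8]=1 (border 'a')
j=9 s[j]='b': π[9]=2 (border 'ab')
j=10 s[j]='a': π[10]=3 (border 'aba')
j=11 s[j]='b': π[11]=4 (border 'abab')
j=12 s[j]='a': k: 4→2; π[12]=3 (border 'aba')
j=13 s[j]='a': k: 3→1→0; π[13]=1 (border 'a')
j=14 s[j]='a': k: 1→0; π[14]=1 (border 'a')
j=15 s[j]='b': π[15]=2 (border 'ab')
j=16 s[j]='b': k: 2→0; π[16]=0 (border '')
j=17 s[j]='b': π[17]=0 (border '')
j=18 s[j]='a': π[18]=1 (border 'a')
j=19 s[j]='a': k: 1→0; π[19]=1 (border 'a')
j=20 s[j]='b': π[20]=2 (border 'ab')
j=21 s[j]='a': π[21]=3 (border 'aba')
j=22 s[j]='b': π[22]=4 (border 'abab')
j=23 s[j]='a': k: 4→2; π[23]=3 (border 'aba')

[0, 0, 1, 2, 0, 1, 1, 1, 1, 2, 3, 4, 3, 1, 1, 2, 0, 0, 1, 1, 2, 3, 4, 3]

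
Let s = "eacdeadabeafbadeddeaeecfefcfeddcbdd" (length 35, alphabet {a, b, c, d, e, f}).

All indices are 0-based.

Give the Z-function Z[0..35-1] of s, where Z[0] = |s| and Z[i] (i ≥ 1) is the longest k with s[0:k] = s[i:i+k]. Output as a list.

Z[0]=35
i=1: fresh scan; Z[1]=0
i=2: fresh scan; Z[2]=0
i=3: fresh scan; Z[3]=0
i=4: fresh scan; Z[4]=2 extend→box=[4,6)
i=5: min(r-i=1, Z[1]=0)=0; Z[5]=0
i=6: fresh scan; Z[6]=0
i=7: fresh scan; Z[7]=0
i=8: fresh scan; Z[8]=0
i=9: fresh scan; Z[9]=2 extend→box=[9,11)
i=10: min(r-i=1, Z[1]=0)=0; Z[10]=0
i=11: fresh scan; Z[11]=0
i=12: fresh scan; Z[12]=0
i=13: fresh scan; Z[13]=0
i=14: fresh scan; Z[14]=0
i=15: fresh scan; Z[15]=1 extend→box=[15,16)
i=16: fresh scan; Z[16]=0
i=17: fresh scan; Z[17]=0
i=18: fresh scan; Z[18]=2 extend→box=[18,20)
i=19: min(r-i=1, Z[1]=0)=0; Z[19]=0
i=20: fresh scan; Z[20]=1 extend→box=[20,21)
i=21: fresh scan; Z[21]=1 extend→box=[21,22)
i=22: fresh scan; Z[22]=0
i=23: fresh scan; Z[23]=0
i=24: fresh scan; Z[24]=1 extend→box=[24,25)
i=25: fresh scan; Z[25]=0
i=26: fresh scan; Z[26]=0
i=27: fresh scan; Z[27]=0
i=28: fresh scan; Z[28]=1 extend→box=[28,29)
i=29: fresh scan; Z[29]=0
i=30: fresh scan; Z[30]=0
i=31: fresh scan; Z[31]=0
i=32: fresh scan; Z[32]=0
i=33: fresh scan; Z[33]=0
i=34: fresh scan; Z[34]=0

[35, 0, 0, 0, 2, 0, 0, 0, 0, 2, 0, 0, 0, 0, 0, 1, 0, 0, 2, 0, 1, 1, 0, 0, 1, 0, 0, 0, 1, 0, 0, 0, 0, 0, 0]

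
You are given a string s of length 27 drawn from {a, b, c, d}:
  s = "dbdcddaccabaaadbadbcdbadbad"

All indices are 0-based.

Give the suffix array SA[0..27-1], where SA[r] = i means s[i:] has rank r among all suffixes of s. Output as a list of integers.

sorted suffixes:
  #0 SA[0]=11  'aaadbadbcdbadbad'
  #1 SA[1]=12  'aadbadbcdbadbad'
  #2 SA[2]=9  'abaaadbadbcdbadbad'
  #3 SA[3]=6  'accabaaadbadbcdbadbad'
  #4 SA[4]=25  'ad'
  #5 SA[5]=22  'adbad'
  #6 SA[6]=13  'adbadbcdbadbad'
  #7 SA[7]=16  'adbcdbadbad'
  #8 SA[8]=10  'baaadbadbcdbadbad'
  #9 SA[9]=24  'bad'
  #10 SA[10]=21  'badbad'
  #11 SA[11]=15  'badbcdbadbad'
  #12 SA[12]=18  'bcdbadbad'
  #13 SA[13]=1  'bdcddaccabaaadbadbcdbadbad'
  #14 SA[14]=8  'cabaaadbadbcdbadbad'
  #15 SA[15]=7  'ccabaaadbadbcdbadbad'
  #16 SA[16]=19  'cdbadbad'
  #17 SA[17]=3  'cddaccabaaadbadbcdbadbad'
  #18 SA[18]=26  'd'
  #19 SA[19]=5  'daccabaaadbadbcdbadbad'
  #20 SA[20]=23  'dbad'
  #21 SA[21]=20  'dbadbad'
  #22 SA[22]=14  'dbadbcdbadbad'
  #23 SA[23]=17  'dbcdbadbad'
  #24 SA[24]=0  'dbdcddaccabaaadbadbcdbadbad'
  #25 SA[25]=2  'dcddaccabaaadbadbcdbadbad'
  #26 SA[26]=4  'ddaccabaaadbadbcdbadbad'

[11, 12, 9, 6, 25, 22, 13, 16, 10, 24, 21, 15, 18, 1, 8, 7, 19, 3, 26, 5, 23, 20, 14, 17, 0, 2, 4]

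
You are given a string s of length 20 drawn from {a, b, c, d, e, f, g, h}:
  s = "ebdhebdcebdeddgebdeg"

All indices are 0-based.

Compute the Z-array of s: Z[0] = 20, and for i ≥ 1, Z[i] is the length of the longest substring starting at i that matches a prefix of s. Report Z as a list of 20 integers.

[20, 0, 0, 0, 3, 0, 0, 0, 3, 0, 0, 1, 0, 0, 0, 3, 0, 0, 1, 0]

Z[0]=20
i=1: fresh scan; Z[1]=0
i=2: fresh scan; Z[2]=0
i=3: fresh scan; Z[3]=0
i=4: fresh scan; Z[4]=3 extend→box=[4,7)
i=5: min(r-i=2, Z[1]=0)=0; Z[5]=0
i=6: min(r-i=1, Z[2]=0)=0; Z[6]=0
i=7: fresh scan; Z[7]=0
i=8: fresh scan; Z[8]=3 extend→box=[8,11)
i=9: min(r-i=2, Z[1]=0)=0; Z[9]=0
i=10: min(r-i=1, Z[2]=0)=0; Z[10]=0
i=11: fresh scan; Z[11]=1 extend→box=[11,12)
i=12: fresh scan; Z[12]=0
i=13: fresh scan; Z[13]=0
i=14: fresh scan; Z[14]=0
i=15: fresh scan; Z[15]=3 extend→box=[15,18)
i=16: min(r-i=2, Z[1]=0)=0; Z[16]=0
i=17: min(r-i=1, Z[2]=0)=0; Z[17]=0
i=18: fresh scan; Z[18]=1 extend→box=[18,19)
i=19: fresh scan; Z[19]=0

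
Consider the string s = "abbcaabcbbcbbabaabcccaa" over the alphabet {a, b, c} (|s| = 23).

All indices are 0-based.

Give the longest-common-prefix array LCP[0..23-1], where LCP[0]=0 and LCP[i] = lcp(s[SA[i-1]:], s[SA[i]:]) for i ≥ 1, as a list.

rank | idx | suffix
   0 |  22 | a
   1 |  21 | aa
   2 |   4 | aabcbbcbbabaabcccaa
   3 |  15 | aabcccaa
   4 |  13 | abaabcccaa
   5 |   0 | abbcaabcbbcbbabaabcccaa
   6 |   5 | abcbbcbbabaabcccaa
   7 |  16 | abcccaa
   8 |  14 | baabcccaa
   9 |  12 | babaabcccaa
  10 |  11 | bbabaabcccaa
  11 |   1 | bbcaabcbbcbbabaabcccaa
  12 |   8 | bbcbbabaabcccaa
  13 |   2 | bcaabcbbcbbabaabcccaa
  14 |   9 | bcbbabaabcccaa
  15 |   6 | bcbbcbbabaabcccaa
  16 |  17 | bcccaa
  17 |  20 | caa
  18 |   3 | caabcbbcbbabaabcccaa
  19 |  10 | cbbabaabcccaa
  20 |   7 | cbbcbbabaabcccaa
  21 |  19 | ccaa
  22 |  18 | cccaa

SA = [22, 21, 4, 15, 13, 0, 5, 16, 14, 12, 11, 1, 8, 2, 9, 6, 17, 20, 3, 10, 7, 19, 18]
rank  pair      lcp
   1  s[22:],s[21:]  1  'a'
   2  s[21:],s[4:]  2  'aa'
   3  s[4:],s[15:]  4  'aabc'
   4  s[15:],s[13:]  1  'a'
   5  s[13:],s[0:]  2  'ab'
   6  s[0:],s[5:]  2  'ab'
   7  s[5:],s[16:]  3  'abc'
   8  s[16:],s[14:]  0  ''
   9  s[14:],s[12:]  2  'ba'
  10  s[12:],s[11:]  1  'b'
  11  s[11:],s[1:]  2  'bb'
  12  s[1:],s[8:]  3  'bbc'
  13  s[8:],s[2:]  1  'b'
  14  s[2:],s[9:]  2  'bc'
  15  s[9:],s[6:]  4  'bcbb'
  16  s[6:],s[17:]  2  'bc'
  17  s[17:],s[20:]  0  ''
  18  s[20:],s[3:]  3  'caa'
  19  s[3:],s[10:]  1  'c'
  20  s[10:],s[7:]  3  'cbb'
  21  s[7:],s[19:]  1  'c'
  22  s[19:],s[18:]  2  'cc'

[0, 1, 2, 4, 1, 2, 2, 3, 0, 2, 1, 2, 3, 1, 2, 4, 2, 0, 3, 1, 3, 1, 2]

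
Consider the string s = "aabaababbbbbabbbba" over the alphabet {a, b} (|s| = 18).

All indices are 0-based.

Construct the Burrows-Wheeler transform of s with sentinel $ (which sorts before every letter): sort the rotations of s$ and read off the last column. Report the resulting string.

rank  rotation             last
    0  $aabaababbbbbabbbba  a
    1  a$aabaababbbbbabbbb  b
    2  aabaababbbbbabbbba$  $
    3  aababbbbbabbbba$aab  b
    4  abaababbbbbabbbba$a  a
    5  ababbbbbabbbba$aaba  a
    6  abbbba$aabaababbbbb  b
    7  abbbbbabbbba$aabaab  b
    8  ba$aabaababbbbbabbb  b
    9  baababbbbbabbbba$aa  a
   10  babbbba$aabaababbbb  b
   11  babbbbbabbbba$aabaa  a
   12  bba$aabaababbbbbabb  b
   13  bbabbbba$aabaababbb  b
   14  bbba$aabaababbbbbab  b
   15  bbbabbbba$aabaababb  b
   16  bbbba$aabaababbbbba  a
   17  bbbbabbbba$aabaabab  b
   18  bbbbbabbbba$aabaaba  a

ab$baabbbababbbbaba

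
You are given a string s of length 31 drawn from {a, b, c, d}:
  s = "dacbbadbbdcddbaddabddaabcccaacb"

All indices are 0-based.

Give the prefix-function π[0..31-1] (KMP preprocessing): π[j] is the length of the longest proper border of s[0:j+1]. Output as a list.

π[0] = 0
j=1 s[j]='a': π[1]=0 (border '')
j=2 s[j]='c': π[2]=0 (border '')
j=3 s[j]='b': π[3]=0 (border '')
j=4 s[j]='b': π[4]=0 (border '')
j=5 s[j]='a': π[5]=0 (border '')
j=6 s[j]='d': π[6]=1 (border 'd')
j=7 s[j]='b': k: 1→0; π[7]=0 (border '')
j=8 s[j]='b': π[8]=0 (border '')
j=9 s[j]='d': π[9]=1 (border 'd')
j=10 s[j]='c': k: 1→0; π[10]=0 (border '')
j=11 s[j]='d': π[11]=1 (border 'd')
j=12 s[j]='d': k: 1→0; π[12]=1 (border 'd')
j=13 s[j]='b': k: 1→0; π[13]=0 (border '')
j=14 s[j]='a': π[14]=0 (border '')
j=15 s[j]='d': π[15]=1 (border 'd')
j=16 s[j]='d': k: 1→0; π[16]=1 (border 'd')
j=17 s[j]='a': π[17]=2 (border 'da')
j=18 s[j]='b': k: 2→0; π[18]=0 (border '')
j=19 s[j]='d': π[19]=1 (border 'd')
j=20 s[j]='d': k: 1→0; π[20]=1 (border 'd')
j=21 s[j]='a': π[21]=2 (border 'da')
j=22 s[j]='a': k: 2→0; π[22]=0 (border '')
j=23 s[j]='b': π[23]=0 (border '')
j=24 s[j]='c': π[24]=0 (border '')
j=25 s[j]='c': π[25]=0 (border '')
j=26 s[j]='c': π[26]=0 (border '')
j=27 s[j]='a': π[27]=0 (border '')
j=28 s[j]='a': π[28]=0 (border '')
j=29 s[j]='c': π[29]=0 (border '')
j=30 s[j]='b': π[30]=0 (border '')

[0, 0, 0, 0, 0, 0, 1, 0, 0, 1, 0, 1, 1, 0, 0, 1, 1, 2, 0, 1, 1, 2, 0, 0, 0, 0, 0, 0, 0, 0, 0]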